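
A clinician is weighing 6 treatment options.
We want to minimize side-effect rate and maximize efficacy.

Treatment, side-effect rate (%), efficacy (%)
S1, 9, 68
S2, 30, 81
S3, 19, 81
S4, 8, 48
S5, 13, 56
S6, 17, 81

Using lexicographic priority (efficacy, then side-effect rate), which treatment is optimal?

First maximize efficacy: best is 81, kept {S2, S3, S6}.
Then minimize side-effect rate: best is 17, kept {S6}.

S6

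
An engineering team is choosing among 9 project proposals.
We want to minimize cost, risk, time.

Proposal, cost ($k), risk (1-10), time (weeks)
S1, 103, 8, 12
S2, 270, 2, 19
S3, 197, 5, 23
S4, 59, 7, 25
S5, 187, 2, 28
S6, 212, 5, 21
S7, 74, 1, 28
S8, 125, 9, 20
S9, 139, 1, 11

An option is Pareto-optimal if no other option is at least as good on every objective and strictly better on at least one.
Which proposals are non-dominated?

S1: not dominated.
S2: dominated by S9 (cost 139≤270, risk 1≤2, time 11≤19).
S3: dominated by S9 (cost 139≤197, risk 1≤5, time 11≤23).
S4: not dominated (best cost).
S5: dominated by S7 (cost 74≤187, risk 1≤2, time 28≤28).
S6: dominated by S9 (cost 139≤212, risk 1≤5, time 11≤21).
S7: not dominated.
S8: dominated by S1 (cost 103≤125, risk 8≤9, time 12≤20).
S9: not dominated (best time).

S1, S4, S7, S9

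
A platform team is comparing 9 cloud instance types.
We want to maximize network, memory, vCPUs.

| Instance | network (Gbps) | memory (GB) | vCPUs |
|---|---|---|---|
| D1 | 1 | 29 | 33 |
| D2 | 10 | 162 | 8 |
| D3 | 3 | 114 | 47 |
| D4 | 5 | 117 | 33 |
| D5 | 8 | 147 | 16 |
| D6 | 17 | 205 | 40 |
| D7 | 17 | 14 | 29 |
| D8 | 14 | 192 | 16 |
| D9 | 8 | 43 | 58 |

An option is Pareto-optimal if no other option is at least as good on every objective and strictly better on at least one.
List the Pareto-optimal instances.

D3, D6, D9

D1: dominated by D3 (network 3≥1, memory 114≥29, vCPUs 47≥33).
D2: dominated by D6 (network 17≥10, memory 205≥162, vCPUs 40≥8).
D3: not dominated.
D4: dominated by D6 (network 17≥5, memory 205≥117, vCPUs 40≥33).
D5: dominated by D6 (network 17≥8, memory 205≥147, vCPUs 40≥16).
D6: not dominated (best memory).
D7: dominated by D6 (network 17≥17, memory 205≥14, vCPUs 40≥29).
D8: dominated by D6 (network 17≥14, memory 205≥192, vCPUs 40≥16).
D9: not dominated (best vCPUs).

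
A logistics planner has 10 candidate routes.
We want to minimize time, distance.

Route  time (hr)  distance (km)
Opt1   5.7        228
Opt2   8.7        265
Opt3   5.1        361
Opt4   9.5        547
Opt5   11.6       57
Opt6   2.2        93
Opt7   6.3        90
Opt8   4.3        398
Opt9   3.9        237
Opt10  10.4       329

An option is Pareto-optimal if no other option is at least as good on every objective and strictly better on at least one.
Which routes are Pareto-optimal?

Opt5, Opt6, Opt7

Opt1: dominated by Opt6 (time 2.2≤5.7, distance 93≤228).
Opt2: dominated by Opt1 (time 5.7≤8.7, distance 228≤265).
Opt3: dominated by Opt6 (time 2.2≤5.1, distance 93≤361).
Opt4: dominated by Opt1 (time 5.7≤9.5, distance 228≤547).
Opt5: not dominated (best distance).
Opt6: not dominated (best time).
Opt7: not dominated.
Opt8: dominated by Opt6 (time 2.2≤4.3, distance 93≤398).
Opt9: dominated by Opt6 (time 2.2≤3.9, distance 93≤237).
Opt10: dominated by Opt1 (time 5.7≤10.4, distance 228≤329).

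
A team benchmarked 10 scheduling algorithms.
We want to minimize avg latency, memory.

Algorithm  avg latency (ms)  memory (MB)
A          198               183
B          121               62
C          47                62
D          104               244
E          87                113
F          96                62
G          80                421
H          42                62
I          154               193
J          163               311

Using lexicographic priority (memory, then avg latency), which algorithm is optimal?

H

First minimize memory: best is 62, kept {B, C, F, H}.
Then minimize avg latency: best is 42, kept {H}.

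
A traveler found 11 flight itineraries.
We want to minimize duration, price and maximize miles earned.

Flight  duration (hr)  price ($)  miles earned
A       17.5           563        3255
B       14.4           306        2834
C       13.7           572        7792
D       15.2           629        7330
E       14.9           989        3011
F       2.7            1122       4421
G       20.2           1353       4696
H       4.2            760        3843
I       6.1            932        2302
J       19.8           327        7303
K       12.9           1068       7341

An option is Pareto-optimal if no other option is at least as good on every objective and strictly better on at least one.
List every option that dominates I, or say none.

H

H: duration 4.2≤6.1, price 760≤932, miles earned 3843≥2302 — dominates I.
Others (A, B, C, D, E, F, G, J, K) are each worse than I on at least one objective.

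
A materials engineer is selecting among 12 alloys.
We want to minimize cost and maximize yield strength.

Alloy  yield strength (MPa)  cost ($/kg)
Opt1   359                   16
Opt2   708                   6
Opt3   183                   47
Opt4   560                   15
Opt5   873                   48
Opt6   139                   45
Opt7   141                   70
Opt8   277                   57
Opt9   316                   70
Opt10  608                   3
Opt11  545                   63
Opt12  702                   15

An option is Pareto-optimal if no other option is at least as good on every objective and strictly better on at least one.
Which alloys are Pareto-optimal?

Opt2, Opt5, Opt10

Opt1: dominated by Opt2 (yield strength 708≥359, cost 6≤16).
Opt2: not dominated.
Opt3: dominated by Opt1 (yield strength 359≥183, cost 16≤47).
Opt4: dominated by Opt2 (yield strength 708≥560, cost 6≤15).
Opt5: not dominated (best yield strength).
Opt6: dominated by Opt1 (yield strength 359≥139, cost 16≤45).
Opt7: dominated by Opt1 (yield strength 359≥141, cost 16≤70).
Opt8: dominated by Opt1 (yield strength 359≥277, cost 16≤57).
Opt9: dominated by Opt1 (yield strength 359≥316, cost 16≤70).
Opt10: not dominated (best cost).
Opt11: dominated by Opt2 (yield strength 708≥545, cost 6≤63).
Opt12: dominated by Opt2 (yield strength 708≥702, cost 6≤15).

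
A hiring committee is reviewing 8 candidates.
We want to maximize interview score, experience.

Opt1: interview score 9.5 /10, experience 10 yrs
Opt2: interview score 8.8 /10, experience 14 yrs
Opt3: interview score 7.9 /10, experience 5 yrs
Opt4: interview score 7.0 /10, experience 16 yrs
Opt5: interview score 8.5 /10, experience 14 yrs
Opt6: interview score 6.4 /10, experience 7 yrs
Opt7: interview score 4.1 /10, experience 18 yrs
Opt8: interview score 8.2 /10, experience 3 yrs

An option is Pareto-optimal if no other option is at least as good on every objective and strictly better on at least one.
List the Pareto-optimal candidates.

Opt1, Opt2, Opt4, Opt7

Opt1: not dominated (best interview score).
Opt2: not dominated.
Opt3: dominated by Opt1 (interview score 9.5≥7.9, experience 10≥5).
Opt4: not dominated.
Opt5: dominated by Opt2 (interview score 8.8≥8.5, experience 14≥14).
Opt6: dominated by Opt1 (interview score 9.5≥6.4, experience 10≥7).
Opt7: not dominated (best experience).
Opt8: dominated by Opt1 (interview score 9.5≥8.2, experience 10≥3).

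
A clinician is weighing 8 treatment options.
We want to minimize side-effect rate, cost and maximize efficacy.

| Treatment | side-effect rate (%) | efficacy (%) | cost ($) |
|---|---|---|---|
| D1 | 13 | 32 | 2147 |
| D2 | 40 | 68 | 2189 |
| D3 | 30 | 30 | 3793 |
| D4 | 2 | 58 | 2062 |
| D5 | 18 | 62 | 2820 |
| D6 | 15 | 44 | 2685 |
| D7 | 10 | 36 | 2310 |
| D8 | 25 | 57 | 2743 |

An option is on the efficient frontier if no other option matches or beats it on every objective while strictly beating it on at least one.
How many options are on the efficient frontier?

3

D1: dominated by D4 (side-effect rate 2≤13, efficacy 58≥32, cost 2062≤2147).
D2: not dominated (best efficacy).
D3: dominated by D1 (side-effect rate 13≤30, efficacy 32≥30, cost 2147≤3793).
D4: not dominated (best side-effect rate).
D5: not dominated.
D6: dominated by D4 (side-effect rate 2≤15, efficacy 58≥44, cost 2062≤2685).
D7: dominated by D4 (side-effect rate 2≤10, efficacy 58≥36, cost 2062≤2310).
D8: dominated by D4 (side-effect rate 2≤25, efficacy 58≥57, cost 2062≤2743).
Pareto-optimal: D2, D4, D5 → 3.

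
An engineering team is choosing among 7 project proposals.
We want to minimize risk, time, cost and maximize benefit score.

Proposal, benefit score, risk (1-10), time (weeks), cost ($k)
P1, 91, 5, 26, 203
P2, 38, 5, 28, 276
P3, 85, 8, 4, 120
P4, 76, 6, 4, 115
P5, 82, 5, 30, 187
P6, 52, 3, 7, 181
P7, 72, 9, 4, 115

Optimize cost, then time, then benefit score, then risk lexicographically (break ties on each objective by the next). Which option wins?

P4

First minimize cost: best is 115, kept {P4, P7}.
Then minimize time: best is 4, kept {P4, P7}.
Then maximize benefit score: best is 76, kept {P4}.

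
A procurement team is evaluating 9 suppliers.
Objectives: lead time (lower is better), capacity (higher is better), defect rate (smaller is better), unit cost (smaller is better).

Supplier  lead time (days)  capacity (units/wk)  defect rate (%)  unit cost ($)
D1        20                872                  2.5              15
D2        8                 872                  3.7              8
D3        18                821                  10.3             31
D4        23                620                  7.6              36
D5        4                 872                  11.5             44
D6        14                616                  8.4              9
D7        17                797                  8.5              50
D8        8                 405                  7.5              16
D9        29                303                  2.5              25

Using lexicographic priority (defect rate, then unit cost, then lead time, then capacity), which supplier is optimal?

D1

First minimize defect rate: best is 2.5, kept {D1, D9}.
Then minimize unit cost: best is 15, kept {D1}.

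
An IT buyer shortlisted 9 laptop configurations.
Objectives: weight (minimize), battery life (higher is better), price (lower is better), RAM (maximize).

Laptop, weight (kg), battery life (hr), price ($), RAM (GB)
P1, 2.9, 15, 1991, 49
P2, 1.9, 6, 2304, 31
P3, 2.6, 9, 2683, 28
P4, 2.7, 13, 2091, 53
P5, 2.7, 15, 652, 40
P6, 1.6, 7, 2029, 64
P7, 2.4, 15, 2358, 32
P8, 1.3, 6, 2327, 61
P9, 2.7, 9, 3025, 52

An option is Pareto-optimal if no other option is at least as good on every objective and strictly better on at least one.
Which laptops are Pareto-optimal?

P1, P4, P5, P6, P7, P8

P1: not dominated.
P2: dominated by P6 (weight 1.6≤1.9, battery life 7≥6, price 2029≤2304, RAM 64≥31).
P3: dominated by P7 (weight 2.4≤2.6, battery life 15≥9, price 2358≤2683, RAM 32≥28).
P4: not dominated.
P5: not dominated (best price).
P6: not dominated (best RAM).
P7: not dominated.
P8: not dominated (best weight).
P9: dominated by P4 (weight 2.7≤2.7, battery life 13≥9, price 2091≤3025, RAM 53≥52).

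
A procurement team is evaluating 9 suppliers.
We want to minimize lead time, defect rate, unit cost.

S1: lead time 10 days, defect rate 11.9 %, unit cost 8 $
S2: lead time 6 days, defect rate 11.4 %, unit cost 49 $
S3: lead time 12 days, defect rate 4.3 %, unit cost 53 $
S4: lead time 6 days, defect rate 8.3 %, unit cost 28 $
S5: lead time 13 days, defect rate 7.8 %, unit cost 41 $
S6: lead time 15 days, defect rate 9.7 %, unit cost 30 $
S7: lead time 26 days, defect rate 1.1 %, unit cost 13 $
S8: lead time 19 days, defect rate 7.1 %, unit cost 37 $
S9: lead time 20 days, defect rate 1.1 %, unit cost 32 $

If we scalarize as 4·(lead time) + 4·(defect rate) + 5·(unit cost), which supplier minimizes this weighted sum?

S1

S1: 4·10 + 4·11.9 + 5·8 = 127.6
S2: 4·6 + 4·11.4 + 5·49 = 314.6
S3: 4·12 + 4·4.3 + 5·53 = 330.2
S4: 4·6 + 4·8.3 + 5·28 = 197.2
S5: 4·13 + 4·7.8 + 5·41 = 288.2
S6: 4·15 + 4·9.7 + 5·30 = 248.8
S7: 4·26 + 4·1.1 + 5·13 = 173.4
S8: 4·19 + 4·7.1 + 5·37 = 289.4
S9: 4·20 + 4·1.1 + 5·32 = 244.4
Lowest: S1 at 127.6.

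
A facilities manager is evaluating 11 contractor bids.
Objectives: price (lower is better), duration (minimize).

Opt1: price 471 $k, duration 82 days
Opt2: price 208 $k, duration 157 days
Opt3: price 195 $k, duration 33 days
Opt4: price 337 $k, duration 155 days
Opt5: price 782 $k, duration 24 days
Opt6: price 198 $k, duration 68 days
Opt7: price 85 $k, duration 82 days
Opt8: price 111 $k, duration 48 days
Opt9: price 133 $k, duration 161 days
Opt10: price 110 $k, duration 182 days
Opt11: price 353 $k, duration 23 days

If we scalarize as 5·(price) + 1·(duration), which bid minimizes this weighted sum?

Opt7

Opt1: 5·471 + 1·82 = 2437
Opt2: 5·208 + 1·157 = 1197
Opt3: 5·195 + 1·33 = 1008
Opt4: 5·337 + 1·155 = 1840
Opt5: 5·782 + 1·24 = 3934
Opt6: 5·198 + 1·68 = 1058
Opt7: 5·85 + 1·82 = 507
Opt8: 5·111 + 1·48 = 603
Opt9: 5·133 + 1·161 = 826
Opt10: 5·110 + 1·182 = 732
Opt11: 5·353 + 1·23 = 1788
Lowest: Opt7 at 507.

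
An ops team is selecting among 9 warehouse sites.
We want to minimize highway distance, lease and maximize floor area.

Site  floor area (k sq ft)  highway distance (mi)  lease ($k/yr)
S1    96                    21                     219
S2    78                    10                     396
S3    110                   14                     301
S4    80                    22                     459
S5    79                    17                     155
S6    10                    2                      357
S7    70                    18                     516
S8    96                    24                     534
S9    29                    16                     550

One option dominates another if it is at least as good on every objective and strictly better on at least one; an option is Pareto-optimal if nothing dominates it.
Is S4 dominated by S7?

S7 vs S4: S7 is worse on floor area (70 vs 80), so it does not dominate S4.

No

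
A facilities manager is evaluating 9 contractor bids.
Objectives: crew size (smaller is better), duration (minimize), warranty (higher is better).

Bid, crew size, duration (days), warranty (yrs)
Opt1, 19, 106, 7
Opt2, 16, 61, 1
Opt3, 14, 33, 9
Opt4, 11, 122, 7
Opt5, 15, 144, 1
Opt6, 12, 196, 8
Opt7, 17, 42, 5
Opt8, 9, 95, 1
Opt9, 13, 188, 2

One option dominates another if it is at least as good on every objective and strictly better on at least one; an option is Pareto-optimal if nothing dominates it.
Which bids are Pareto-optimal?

Opt1: dominated by Opt3 (crew size 14≤19, duration 33≤106, warranty 9≥7).
Opt2: dominated by Opt3 (crew size 14≤16, duration 33≤61, warranty 9≥1).
Opt3: not dominated (best duration).
Opt4: not dominated.
Opt5: dominated by Opt3 (crew size 14≤15, duration 33≤144, warranty 9≥1).
Opt6: not dominated.
Opt7: dominated by Opt3 (crew size 14≤17, duration 33≤42, warranty 9≥5).
Opt8: not dominated (best crew size).
Opt9: dominated by Opt4 (crew size 11≤13, duration 122≤188, warranty 7≥2).

Opt3, Opt4, Opt6, Opt8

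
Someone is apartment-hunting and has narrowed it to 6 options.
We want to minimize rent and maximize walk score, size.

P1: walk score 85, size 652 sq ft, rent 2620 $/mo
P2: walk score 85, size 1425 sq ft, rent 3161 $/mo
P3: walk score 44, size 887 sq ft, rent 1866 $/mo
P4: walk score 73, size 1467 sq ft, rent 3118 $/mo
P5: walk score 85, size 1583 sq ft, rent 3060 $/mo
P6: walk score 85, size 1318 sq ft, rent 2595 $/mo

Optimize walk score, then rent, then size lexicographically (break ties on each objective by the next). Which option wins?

P6

First maximize walk score: best is 85, kept {P1, P2, P5, P6}.
Then minimize rent: best is 2595, kept {P6}.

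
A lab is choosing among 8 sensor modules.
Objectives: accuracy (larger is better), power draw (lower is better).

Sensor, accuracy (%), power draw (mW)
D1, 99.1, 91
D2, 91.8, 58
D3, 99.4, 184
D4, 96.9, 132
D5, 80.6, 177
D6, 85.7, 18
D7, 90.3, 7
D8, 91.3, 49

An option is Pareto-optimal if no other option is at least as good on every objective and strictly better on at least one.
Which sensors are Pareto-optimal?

D1: not dominated.
D2: not dominated.
D3: not dominated (best accuracy).
D4: dominated by D1 (accuracy 99.1≥96.9, power draw 91≤132).
D5: dominated by D1 (accuracy 99.1≥80.6, power draw 91≤177).
D6: dominated by D7 (accuracy 90.3≥85.7, power draw 7≤18).
D7: not dominated (best power draw).
D8: not dominated.

D1, D2, D3, D7, D8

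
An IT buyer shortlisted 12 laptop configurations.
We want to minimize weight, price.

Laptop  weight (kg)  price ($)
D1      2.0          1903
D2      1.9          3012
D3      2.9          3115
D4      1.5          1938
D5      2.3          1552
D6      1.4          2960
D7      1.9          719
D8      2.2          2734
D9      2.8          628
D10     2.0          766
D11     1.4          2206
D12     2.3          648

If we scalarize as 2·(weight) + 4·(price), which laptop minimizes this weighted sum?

D9

D1: 2·2.0 + 4·1903 = 7616.0
D2: 2·1.9 + 4·3012 = 12051.8
D3: 2·2.9 + 4·3115 = 12465.8
D4: 2·1.5 + 4·1938 = 7755.0
D5: 2·2.3 + 4·1552 = 6212.6
D6: 2·1.4 + 4·2960 = 11842.8
D7: 2·1.9 + 4·719 = 2879.8
D8: 2·2.2 + 4·2734 = 10940.4
D9: 2·2.8 + 4·628 = 2517.6
D10: 2·2.0 + 4·766 = 3068.0
D11: 2·1.4 + 4·2206 = 8826.8
D12: 2·2.3 + 4·648 = 2596.6
Lowest: D9 at 2517.6.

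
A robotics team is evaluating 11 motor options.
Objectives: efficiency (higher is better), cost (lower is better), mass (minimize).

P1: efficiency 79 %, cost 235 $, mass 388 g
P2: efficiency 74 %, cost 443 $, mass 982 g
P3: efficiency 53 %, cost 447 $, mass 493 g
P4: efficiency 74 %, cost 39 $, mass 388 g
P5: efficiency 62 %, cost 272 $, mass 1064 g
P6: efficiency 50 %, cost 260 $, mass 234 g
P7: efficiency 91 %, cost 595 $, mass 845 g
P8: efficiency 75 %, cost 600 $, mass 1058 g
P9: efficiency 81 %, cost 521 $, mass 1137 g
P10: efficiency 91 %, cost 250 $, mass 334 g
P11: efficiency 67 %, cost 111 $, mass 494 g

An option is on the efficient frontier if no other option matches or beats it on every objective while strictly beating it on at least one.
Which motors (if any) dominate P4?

none

P1: worse on cost (235 vs 39).
P2: worse on cost (443 vs 39).
P3: worse on efficiency (53 vs 74).
P5: worse on efficiency (62 vs 74).
P6: worse on efficiency (50 vs 74).
P7: worse on cost (595 vs 39).
P8: worse on cost (600 vs 39).
P9: worse on cost (521 vs 39).
P10: worse on cost (250 vs 39).
P11: worse on efficiency (67 vs 74).
No option dominates P4.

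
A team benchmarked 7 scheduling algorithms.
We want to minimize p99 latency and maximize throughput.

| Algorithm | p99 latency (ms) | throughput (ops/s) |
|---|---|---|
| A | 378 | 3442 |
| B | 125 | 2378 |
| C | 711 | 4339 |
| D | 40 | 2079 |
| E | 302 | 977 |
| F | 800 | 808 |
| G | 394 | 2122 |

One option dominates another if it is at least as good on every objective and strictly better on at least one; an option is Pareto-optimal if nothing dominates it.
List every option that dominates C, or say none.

A: worse on throughput (3442 vs 4339).
B: worse on throughput (2378 vs 4339).
D: worse on throughput (2079 vs 4339).
E: worse on throughput (977 vs 4339).
F: worse on p99 latency (800 vs 711).
G: worse on throughput (2122 vs 4339).
No option dominates C.

none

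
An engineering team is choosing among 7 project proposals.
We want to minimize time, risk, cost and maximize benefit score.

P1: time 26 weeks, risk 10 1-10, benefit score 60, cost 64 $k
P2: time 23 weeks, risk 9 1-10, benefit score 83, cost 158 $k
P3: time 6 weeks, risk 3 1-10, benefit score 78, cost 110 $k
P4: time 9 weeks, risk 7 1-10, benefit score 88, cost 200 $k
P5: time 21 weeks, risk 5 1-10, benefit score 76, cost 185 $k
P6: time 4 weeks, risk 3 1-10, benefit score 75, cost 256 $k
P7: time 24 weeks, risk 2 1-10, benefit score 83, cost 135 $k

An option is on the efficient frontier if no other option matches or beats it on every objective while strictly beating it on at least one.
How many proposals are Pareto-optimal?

6

P1: not dominated (best cost).
P2: not dominated.
P3: not dominated.
P4: not dominated (best benefit score).
P5: dominated by P3 (time 6≤21, risk 3≤5, benefit score 78≥76, cost 110≤185).
P6: not dominated (best time).
P7: not dominated (best risk).
Pareto-optimal: P1, P2, P3, P4, P6, P7 → 6.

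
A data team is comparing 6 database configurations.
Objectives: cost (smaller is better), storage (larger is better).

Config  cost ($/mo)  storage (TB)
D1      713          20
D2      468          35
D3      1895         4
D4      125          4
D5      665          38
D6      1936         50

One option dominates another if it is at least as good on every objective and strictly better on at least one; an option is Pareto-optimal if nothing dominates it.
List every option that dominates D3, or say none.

D1: cost 713≤1895, storage 20≥4 — dominates D3.
D2: cost 468≤1895, storage 35≥4 — dominates D3.
D4: cost 125≤1895, storage 4≥4 — dominates D3.
D5: cost 665≤1895, storage 38≥4 — dominates D3.
Others (D6) are each worse than D3 on at least one objective.

D1, D2, D4, D5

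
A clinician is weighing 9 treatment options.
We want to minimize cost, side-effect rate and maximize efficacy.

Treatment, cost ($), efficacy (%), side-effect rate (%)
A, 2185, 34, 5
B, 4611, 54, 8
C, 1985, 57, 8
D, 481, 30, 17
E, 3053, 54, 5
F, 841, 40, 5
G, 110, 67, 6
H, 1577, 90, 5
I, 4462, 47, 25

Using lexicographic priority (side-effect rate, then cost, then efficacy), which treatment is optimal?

First minimize side-effect rate: best is 5, kept {A, E, F, H}.
Then minimize cost: best is 841, kept {F}.

F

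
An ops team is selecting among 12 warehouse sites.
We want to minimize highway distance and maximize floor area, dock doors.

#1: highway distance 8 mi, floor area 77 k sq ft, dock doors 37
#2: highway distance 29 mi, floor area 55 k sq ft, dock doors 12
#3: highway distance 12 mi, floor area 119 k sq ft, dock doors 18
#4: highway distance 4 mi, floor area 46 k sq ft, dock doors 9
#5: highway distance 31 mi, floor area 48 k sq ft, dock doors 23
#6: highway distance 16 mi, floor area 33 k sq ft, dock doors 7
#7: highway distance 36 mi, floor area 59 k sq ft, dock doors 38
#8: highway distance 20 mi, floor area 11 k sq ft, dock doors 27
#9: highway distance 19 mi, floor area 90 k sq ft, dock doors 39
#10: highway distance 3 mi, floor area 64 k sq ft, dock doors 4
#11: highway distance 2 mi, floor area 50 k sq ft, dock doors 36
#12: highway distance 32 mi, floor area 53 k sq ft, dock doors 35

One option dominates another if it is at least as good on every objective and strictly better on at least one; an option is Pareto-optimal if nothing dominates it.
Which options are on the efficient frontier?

#1: not dominated.
#2: dominated by #1 (highway distance 8≤29, floor area 77≥55, dock doors 37≥12).
#3: not dominated (best floor area).
#4: dominated by #11 (highway distance 2≤4, floor area 50≥46, dock doors 36≥9).
#5: dominated by #1 (highway distance 8≤31, floor area 77≥48, dock doors 37≥23).
#6: dominated by #1 (highway distance 8≤16, floor area 77≥33, dock doors 37≥7).
#7: dominated by #9 (highway distance 19≤36, floor area 90≥59, dock doors 39≥38).
#8: dominated by #1 (highway distance 8≤20, floor area 77≥11, dock doors 37≥27).
#9: not dominated (best dock doors).
#10: not dominated.
#11: not dominated (best highway distance).
#12: dominated by #1 (highway distance 8≤32, floor area 77≥53, dock doors 37≥35).

#1, #3, #9, #10, #11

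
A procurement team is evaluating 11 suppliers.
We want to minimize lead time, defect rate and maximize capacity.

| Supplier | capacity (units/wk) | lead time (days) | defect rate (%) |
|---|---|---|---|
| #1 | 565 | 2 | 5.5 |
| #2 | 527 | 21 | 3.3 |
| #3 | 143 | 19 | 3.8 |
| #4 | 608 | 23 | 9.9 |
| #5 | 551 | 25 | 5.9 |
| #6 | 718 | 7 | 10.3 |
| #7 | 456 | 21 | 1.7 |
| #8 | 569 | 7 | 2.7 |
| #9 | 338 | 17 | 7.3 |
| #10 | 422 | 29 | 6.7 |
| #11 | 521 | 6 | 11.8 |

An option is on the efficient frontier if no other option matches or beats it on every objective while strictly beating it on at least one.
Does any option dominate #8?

#1: worse on capacity (565 vs 569).
#2: worse on capacity (527 vs 569).
#3: worse on capacity (143 vs 569).
#4: worse on lead time (23 vs 7).
#5: worse on capacity (551 vs 569).
#6: worse on defect rate (10.3 vs 2.7).
#7: worse on capacity (456 vs 569).
#9: worse on capacity (338 vs 569).
#10: worse on capacity (422 vs 569).
#11: worse on capacity (521 vs 569).
No option is at least as good as #8 on every objective and strictly better on one.

No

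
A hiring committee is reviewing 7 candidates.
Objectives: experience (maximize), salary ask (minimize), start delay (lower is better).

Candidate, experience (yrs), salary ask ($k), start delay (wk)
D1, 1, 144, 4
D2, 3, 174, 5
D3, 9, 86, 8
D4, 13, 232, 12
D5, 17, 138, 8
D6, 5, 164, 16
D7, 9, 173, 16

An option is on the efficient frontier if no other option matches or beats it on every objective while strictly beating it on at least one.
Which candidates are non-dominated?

D1: not dominated (best start delay).
D2: not dominated.
D3: not dominated (best salary ask).
D4: dominated by D5 (experience 17≥13, salary ask 138≤232, start delay 8≤12).
D5: not dominated (best experience).
D6: dominated by D3 (experience 9≥5, salary ask 86≤164, start delay 8≤16).
D7: dominated by D3 (experience 9≥9, salary ask 86≤173, start delay 8≤16).

D1, D2, D3, D5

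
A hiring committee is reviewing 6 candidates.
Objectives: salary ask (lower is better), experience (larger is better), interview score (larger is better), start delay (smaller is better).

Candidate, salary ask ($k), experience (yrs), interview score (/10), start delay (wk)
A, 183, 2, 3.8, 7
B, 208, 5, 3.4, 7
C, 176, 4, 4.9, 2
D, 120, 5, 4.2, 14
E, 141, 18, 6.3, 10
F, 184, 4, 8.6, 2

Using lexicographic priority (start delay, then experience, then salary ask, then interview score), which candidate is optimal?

C

First minimize start delay: best is 2, kept {C, F}.
Then maximize experience: best is 4, kept {C, F}.
Then minimize salary ask: best is 176, kept {C}.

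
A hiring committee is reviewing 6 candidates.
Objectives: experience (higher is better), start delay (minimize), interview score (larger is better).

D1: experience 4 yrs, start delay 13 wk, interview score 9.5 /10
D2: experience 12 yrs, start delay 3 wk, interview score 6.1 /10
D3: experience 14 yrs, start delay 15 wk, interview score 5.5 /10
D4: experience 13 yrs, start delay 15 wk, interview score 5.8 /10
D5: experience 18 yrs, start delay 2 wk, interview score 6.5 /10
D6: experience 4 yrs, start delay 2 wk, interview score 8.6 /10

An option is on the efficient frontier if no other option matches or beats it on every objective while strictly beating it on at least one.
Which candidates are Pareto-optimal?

D1, D5, D6

D1: not dominated (best interview score).
D2: dominated by D5 (experience 18≥12, start delay 2≤3, interview score 6.5≥6.1).
D3: dominated by D5 (experience 18≥14, start delay 2≤15, interview score 6.5≥5.5).
D4: dominated by D5 (experience 18≥13, start delay 2≤15, interview score 6.5≥5.8).
D5: not dominated (best experience).
D6: not dominated.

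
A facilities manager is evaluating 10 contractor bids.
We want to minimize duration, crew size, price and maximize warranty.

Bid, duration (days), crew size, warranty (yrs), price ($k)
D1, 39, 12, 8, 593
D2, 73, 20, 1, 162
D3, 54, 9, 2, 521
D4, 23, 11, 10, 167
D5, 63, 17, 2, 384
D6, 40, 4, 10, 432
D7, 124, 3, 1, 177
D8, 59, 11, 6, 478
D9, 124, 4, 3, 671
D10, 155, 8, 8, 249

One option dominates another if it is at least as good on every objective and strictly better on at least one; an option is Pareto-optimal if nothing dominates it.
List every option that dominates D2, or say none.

D1: worse on price (593 vs 162).
D3: worse on price (521 vs 162).
D4: worse on price (167 vs 162).
D5: worse on price (384 vs 162).
D6: worse on price (432 vs 162).
D7: worse on duration (124 vs 73).
D8: worse on price (478 vs 162).
D9: worse on duration (124 vs 73).
D10: worse on duration (155 vs 73).
No option dominates D2.

none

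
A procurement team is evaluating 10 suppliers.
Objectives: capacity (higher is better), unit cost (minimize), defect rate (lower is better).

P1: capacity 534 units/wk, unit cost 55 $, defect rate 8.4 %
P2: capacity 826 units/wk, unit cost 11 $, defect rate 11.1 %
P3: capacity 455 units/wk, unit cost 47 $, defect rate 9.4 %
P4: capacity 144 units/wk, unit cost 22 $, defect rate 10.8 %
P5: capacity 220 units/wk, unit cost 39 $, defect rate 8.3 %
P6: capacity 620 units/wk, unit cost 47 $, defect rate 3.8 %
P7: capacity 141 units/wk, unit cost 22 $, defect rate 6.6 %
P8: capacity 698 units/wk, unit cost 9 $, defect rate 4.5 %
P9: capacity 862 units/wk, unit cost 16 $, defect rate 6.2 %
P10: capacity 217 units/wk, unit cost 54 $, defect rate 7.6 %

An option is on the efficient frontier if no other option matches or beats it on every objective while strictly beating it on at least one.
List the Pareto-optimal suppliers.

P2, P6, P8, P9

P1: dominated by P6 (capacity 620≥534, unit cost 47≤55, defect rate 3.8≤8.4).
P2: not dominated.
P3: dominated by P6 (capacity 620≥455, unit cost 47≤47, defect rate 3.8≤9.4).
P4: dominated by P8 (capacity 698≥144, unit cost 9≤22, defect rate 4.5≤10.8).
P5: dominated by P8 (capacity 698≥220, unit cost 9≤39, defect rate 4.5≤8.3).
P6: not dominated (best defect rate).
P7: dominated by P8 (capacity 698≥141, unit cost 9≤22, defect rate 4.5≤6.6).
P8: not dominated (best unit cost).
P9: not dominated (best capacity).
P10: dominated by P6 (capacity 620≥217, unit cost 47≤54, defect rate 3.8≤7.6).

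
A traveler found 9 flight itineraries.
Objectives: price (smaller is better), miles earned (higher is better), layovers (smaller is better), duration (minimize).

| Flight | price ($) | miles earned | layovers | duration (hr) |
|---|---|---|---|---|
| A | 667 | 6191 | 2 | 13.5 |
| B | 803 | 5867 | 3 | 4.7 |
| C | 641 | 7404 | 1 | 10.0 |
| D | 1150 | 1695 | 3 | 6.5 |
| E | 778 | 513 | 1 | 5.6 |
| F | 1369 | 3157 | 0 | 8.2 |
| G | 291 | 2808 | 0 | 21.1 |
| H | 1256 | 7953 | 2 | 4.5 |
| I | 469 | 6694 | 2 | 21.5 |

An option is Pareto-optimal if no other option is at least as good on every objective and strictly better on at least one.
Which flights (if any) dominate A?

C: price 641≤667, miles earned 7404≥6191, layovers 1≤2, duration 10.0≤13.5 — dominates A.
Others (B, D, E, F, G, H, I) are each worse than A on at least one objective.

C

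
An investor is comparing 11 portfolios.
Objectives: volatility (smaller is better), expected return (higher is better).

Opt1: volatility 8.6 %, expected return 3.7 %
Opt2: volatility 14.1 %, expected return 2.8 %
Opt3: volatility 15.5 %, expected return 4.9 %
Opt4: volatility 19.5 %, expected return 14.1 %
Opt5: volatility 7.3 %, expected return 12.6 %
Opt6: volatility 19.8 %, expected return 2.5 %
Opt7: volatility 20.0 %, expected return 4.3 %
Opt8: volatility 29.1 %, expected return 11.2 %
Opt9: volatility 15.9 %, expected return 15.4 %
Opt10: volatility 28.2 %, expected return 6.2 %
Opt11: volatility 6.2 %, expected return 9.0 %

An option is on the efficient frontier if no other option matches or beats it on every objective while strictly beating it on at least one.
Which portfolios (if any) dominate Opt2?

Opt1, Opt5, Opt11

Opt1: volatility 8.6≤14.1, expected return 3.7≥2.8 — dominates Opt2.
Opt5: volatility 7.3≤14.1, expected return 12.6≥2.8 — dominates Opt2.
Opt11: volatility 6.2≤14.1, expected return 9.0≥2.8 — dominates Opt2.
Others (Opt3, Opt4, Opt6, Opt7, Opt8, Opt9, Opt10) are each worse than Opt2 on at least one objective.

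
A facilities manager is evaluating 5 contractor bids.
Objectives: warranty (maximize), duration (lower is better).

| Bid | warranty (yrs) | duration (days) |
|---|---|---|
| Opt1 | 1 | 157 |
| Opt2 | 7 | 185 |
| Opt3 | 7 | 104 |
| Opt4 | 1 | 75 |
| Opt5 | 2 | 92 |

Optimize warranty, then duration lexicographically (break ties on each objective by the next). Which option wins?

Opt3

First maximize warranty: best is 7, kept {Opt2, Opt3}.
Then minimize duration: best is 104, kept {Opt3}.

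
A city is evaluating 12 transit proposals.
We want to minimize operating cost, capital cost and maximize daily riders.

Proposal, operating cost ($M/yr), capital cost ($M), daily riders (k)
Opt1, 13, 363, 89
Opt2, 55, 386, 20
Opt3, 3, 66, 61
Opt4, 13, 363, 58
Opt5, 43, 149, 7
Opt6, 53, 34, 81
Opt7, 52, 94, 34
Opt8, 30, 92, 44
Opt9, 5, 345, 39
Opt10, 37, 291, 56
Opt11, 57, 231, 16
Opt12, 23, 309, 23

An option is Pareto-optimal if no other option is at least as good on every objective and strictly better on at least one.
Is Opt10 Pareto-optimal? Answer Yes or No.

Opt3 vs Opt10: operating cost 3≤37, capital cost 66≤291, daily riders 61≥56 — Opt3 is at least as good on every objective and strictly better on at least one, so Opt3 dominates Opt10.

No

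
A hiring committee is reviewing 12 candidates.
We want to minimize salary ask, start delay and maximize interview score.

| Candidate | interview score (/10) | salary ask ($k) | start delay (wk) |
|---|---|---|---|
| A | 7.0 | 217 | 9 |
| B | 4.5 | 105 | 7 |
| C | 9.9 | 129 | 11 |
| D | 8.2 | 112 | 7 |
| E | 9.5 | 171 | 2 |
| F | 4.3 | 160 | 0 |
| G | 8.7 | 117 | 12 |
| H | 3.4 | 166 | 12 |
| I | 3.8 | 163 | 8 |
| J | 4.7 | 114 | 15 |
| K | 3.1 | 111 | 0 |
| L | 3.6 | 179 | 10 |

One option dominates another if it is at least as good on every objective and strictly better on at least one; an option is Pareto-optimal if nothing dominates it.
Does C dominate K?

No

C vs K: C is worse on salary ask (129 vs 111), so it does not dominate K.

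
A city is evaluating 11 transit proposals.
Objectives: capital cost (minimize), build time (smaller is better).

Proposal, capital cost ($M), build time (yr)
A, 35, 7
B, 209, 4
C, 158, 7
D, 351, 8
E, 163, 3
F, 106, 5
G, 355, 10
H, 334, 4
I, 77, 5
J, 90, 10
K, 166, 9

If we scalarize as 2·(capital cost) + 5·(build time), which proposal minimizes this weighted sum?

A

A: 2·35 + 5·7 = 105
B: 2·209 + 5·4 = 438
C: 2·158 + 5·7 = 351
D: 2·351 + 5·8 = 742
E: 2·163 + 5·3 = 341
F: 2·106 + 5·5 = 237
G: 2·355 + 5·10 = 760
H: 2·334 + 5·4 = 688
I: 2·77 + 5·5 = 179
J: 2·90 + 5·10 = 230
K: 2·166 + 5·9 = 377
Lowest: A at 105.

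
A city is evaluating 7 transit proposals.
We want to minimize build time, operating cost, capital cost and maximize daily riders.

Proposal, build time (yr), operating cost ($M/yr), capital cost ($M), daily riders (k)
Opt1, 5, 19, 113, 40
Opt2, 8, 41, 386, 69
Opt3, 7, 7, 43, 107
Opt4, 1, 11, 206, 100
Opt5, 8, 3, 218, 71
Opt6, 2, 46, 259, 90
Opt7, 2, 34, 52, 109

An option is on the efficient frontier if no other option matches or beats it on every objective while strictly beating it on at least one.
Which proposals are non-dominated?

Opt1, Opt3, Opt4, Opt5, Opt7

Opt1: not dominated.
Opt2: dominated by Opt3 (build time 7≤8, operating cost 7≤41, capital cost 43≤386, daily riders 107≥69).
Opt3: not dominated (best capital cost).
Opt4: not dominated (best build time).
Opt5: not dominated (best operating cost).
Opt6: dominated by Opt4 (build time 1≤2, operating cost 11≤46, capital cost 206≤259, daily riders 100≥90).
Opt7: not dominated (best daily riders).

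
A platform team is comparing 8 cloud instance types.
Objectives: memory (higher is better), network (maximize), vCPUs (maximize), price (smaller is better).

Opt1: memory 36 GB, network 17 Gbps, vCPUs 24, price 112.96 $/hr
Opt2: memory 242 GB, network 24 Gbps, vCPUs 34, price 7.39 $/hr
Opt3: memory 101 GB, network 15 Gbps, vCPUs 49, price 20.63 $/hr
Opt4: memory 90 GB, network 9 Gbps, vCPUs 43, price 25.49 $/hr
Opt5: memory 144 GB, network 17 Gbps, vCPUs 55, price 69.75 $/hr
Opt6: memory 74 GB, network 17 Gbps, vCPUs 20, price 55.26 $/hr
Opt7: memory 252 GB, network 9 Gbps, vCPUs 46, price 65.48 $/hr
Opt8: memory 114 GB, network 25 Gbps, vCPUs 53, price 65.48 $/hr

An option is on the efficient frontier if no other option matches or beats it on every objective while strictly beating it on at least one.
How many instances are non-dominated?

5

Opt1: dominated by Opt2 (memory 242≥36, network 24≥17, vCPUs 34≥24, price 7.39≤112.96).
Opt2: not dominated (best price).
Opt3: not dominated.
Opt4: dominated by Opt3 (memory 101≥90, network 15≥9, vCPUs 49≥43, price 20.63≤25.49).
Opt5: not dominated (best vCPUs).
Opt6: dominated by Opt2 (memory 242≥74, network 24≥17, vCPUs 34≥20, price 7.39≤55.26).
Opt7: not dominated (best memory).
Opt8: not dominated (best network).
Pareto-optimal: Opt2, Opt3, Opt5, Opt7, Opt8 → 5.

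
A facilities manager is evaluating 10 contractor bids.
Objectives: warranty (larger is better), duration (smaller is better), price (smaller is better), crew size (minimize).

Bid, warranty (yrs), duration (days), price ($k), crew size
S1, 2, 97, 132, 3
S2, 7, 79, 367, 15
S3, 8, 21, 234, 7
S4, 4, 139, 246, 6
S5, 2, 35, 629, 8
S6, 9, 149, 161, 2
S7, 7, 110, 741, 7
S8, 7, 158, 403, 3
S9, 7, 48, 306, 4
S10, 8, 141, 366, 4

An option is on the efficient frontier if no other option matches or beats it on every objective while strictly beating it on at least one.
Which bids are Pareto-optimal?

S1, S3, S4, S6, S9, S10

S1: not dominated (best price).
S2: dominated by S3 (warranty 8≥7, duration 21≤79, price 234≤367, crew size 7≤15).
S3: not dominated (best duration).
S4: not dominated.
S5: dominated by S3 (warranty 8≥2, duration 21≤35, price 234≤629, crew size 7≤8).
S6: not dominated (best warranty).
S7: dominated by S3 (warranty 8≥7, duration 21≤110, price 234≤741, crew size 7≤7).
S8: dominated by S6 (warranty 9≥7, duration 149≤158, price 161≤403, crew size 2≤3).
S9: not dominated.
S10: not dominated.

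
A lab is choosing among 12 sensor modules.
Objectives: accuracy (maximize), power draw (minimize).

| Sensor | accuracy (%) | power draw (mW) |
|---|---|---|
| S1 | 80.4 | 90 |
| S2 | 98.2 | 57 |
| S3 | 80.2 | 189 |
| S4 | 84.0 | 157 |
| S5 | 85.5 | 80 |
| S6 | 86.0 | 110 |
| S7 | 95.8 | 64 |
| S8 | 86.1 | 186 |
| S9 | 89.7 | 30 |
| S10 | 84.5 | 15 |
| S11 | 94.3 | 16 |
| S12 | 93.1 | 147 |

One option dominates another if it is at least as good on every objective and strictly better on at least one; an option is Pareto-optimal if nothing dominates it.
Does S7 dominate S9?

S7 vs S9: S7 is worse on power draw (64 vs 30), so it does not dominate S9.

No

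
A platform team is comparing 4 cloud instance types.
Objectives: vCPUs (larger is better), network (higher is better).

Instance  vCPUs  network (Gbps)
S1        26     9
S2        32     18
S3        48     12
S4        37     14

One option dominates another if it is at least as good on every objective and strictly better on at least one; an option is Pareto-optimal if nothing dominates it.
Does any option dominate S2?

No

S1: worse on vCPUs (26 vs 32).
S3: worse on network (12 vs 18).
S4: worse on network (14 vs 18).
No option is at least as good as S2 on every objective and strictly better on one.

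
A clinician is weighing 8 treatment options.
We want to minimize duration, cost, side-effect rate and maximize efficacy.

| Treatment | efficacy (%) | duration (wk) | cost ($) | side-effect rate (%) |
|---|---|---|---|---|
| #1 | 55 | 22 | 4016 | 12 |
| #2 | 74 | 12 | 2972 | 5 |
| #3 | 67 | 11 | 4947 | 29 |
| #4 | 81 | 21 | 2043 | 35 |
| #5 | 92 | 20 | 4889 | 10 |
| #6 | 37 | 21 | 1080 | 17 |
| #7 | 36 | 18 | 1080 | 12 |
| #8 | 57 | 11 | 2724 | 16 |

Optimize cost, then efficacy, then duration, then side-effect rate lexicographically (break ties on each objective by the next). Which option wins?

#6

First minimize cost: best is 1080, kept {#6, #7}.
Then maximize efficacy: best is 37, kept {#6}.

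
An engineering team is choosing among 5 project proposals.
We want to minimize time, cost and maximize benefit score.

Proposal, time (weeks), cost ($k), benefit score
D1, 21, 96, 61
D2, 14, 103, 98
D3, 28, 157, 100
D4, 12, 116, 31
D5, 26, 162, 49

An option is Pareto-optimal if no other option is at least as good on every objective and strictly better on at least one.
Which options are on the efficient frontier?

D1: not dominated (best cost).
D2: not dominated.
D3: not dominated (best benefit score).
D4: not dominated (best time).
D5: dominated by D1 (time 21≤26, cost 96≤162, benefit score 61≥49).

D1, D2, D3, D4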